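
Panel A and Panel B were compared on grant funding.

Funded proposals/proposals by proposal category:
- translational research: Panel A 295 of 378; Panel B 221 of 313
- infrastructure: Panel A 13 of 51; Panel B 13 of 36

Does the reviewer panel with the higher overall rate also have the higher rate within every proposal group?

No

Translational research: Panel A 295/378 = 78.0%, Panel B 221/313 = 70.6% → Panel A
Infrastructure: Panel A 13/51 = 25.5%, Panel B 13/36 = 36.1% → Panel B
Overall: Panel A 308/429 = 71.8%, Panel B 234/349 = 67.0% → Panel A
Neither sweeps: Panel A wins 1 of 2 groups, Panel B wins 1. Panel A wins overall but not every group — no Simpson reversal.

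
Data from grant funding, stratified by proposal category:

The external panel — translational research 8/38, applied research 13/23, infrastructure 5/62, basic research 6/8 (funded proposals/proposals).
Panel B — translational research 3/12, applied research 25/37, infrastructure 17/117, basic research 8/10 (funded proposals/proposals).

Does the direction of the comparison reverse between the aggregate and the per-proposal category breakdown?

Translational research: the external panel 8/38 = 21.1%, Panel B 3/12 = 25.0% → Panel B
Applied research: the external panel 13/23 = 56.5%, Panel B 25/37 = 67.6% → Panel B
Infrastructure: the external panel 5/62 = 8.1%, Panel B 17/117 = 14.5% → Panel B
Basic research: the external panel 6/8 = 75.0%, Panel B 8/10 = 80.0% → Panel B
Overall: the external panel 32/131 = 24.4%, Panel B 53/176 = 30.1% → Panel B
Panel B wins overall and in every proposal group — no reversal.

No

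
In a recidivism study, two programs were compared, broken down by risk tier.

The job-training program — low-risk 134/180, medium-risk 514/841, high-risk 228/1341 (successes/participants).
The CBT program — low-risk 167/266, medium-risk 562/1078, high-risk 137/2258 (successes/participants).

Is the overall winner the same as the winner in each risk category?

Yes

Low-risk: the job-training program 134/180 = 74.4%, the CBT program 167/266 = 62.8% → the job-training program
Medium-risk: the job-training program 514/841 = 61.1%, the CBT program 562/1078 = 52.1% → the job-training program
High-risk: the job-training program 228/1341 = 17.0%, the CBT program 137/2258 = 6.1% → the job-training program
Overall: the job-training program 876/2362 = 37.1%, the CBT program 866/3602 = 24.0% → the job-training program
The job-training program wins overall and in every risk group — no reversal.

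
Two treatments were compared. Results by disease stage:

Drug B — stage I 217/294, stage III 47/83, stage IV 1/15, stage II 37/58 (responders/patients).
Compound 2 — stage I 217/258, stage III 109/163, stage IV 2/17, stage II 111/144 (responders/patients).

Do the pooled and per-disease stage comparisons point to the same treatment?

Yes

Stage I: Drug B 217/294 = 73.8%, Compound 2 217/258 = 84.1% → Compound 2
Stage III: Drug B 47/83 = 56.6%, Compound 2 109/163 = 66.9% → Compound 2
Stage IV: Drug B 1/15 = 6.7%, Compound 2 2/17 = 11.8% → Compound 2
Stage II: Drug B 37/58 = 63.8%, Compound 2 111/144 = 77.1% → Compound 2
Overall: Drug B 302/450 = 67.1%, Compound 2 439/582 = 75.4% → Compound 2
Compound 2 wins overall and in every disease group — no reversal.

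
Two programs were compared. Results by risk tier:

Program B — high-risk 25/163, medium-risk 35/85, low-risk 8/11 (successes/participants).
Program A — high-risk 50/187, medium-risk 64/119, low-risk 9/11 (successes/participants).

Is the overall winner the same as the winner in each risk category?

Yes

High-risk: Program B 25/163 = 15.3%, Program A 50/187 = 26.7% → Program A
Medium-risk: Program B 35/85 = 41.2%, Program A 64/119 = 53.8% → Program A
Low-risk: Program B 8/11 = 72.7%, Program A 9/11 = 81.8% → Program A
Overall: Program B 68/259 = 26.3%, Program A 123/317 = 38.8% → Program A
Program A wins overall and in every risk group — no reversal.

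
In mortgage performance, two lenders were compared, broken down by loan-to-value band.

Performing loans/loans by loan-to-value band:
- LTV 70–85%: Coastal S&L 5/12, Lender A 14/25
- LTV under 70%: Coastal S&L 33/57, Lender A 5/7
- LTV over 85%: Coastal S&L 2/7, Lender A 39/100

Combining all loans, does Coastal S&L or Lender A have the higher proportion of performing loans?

LTV 70–85%: Coastal S&L 5/12 = 41.7%, Lender A 14/25 = 56.0% → Lender A
LTV under 70%: Coastal S&L 33/57 = 57.9%, Lender A 5/7 = 71.4% → Lender A
LTV over 85%: Coastal S&L 2/7 = 28.6%, Lender A 39/100 = 39.0% → Lender A
Overall: Coastal S&L 40/76 = 52.6%, Lender A 58/132 = 43.9% → Coastal S&L
(Lender A wins every loan-to-value group but Coastal S&L wins overall — Lender A's loans skew toward the low-rate LTV over 85% group.)

Coastal S&L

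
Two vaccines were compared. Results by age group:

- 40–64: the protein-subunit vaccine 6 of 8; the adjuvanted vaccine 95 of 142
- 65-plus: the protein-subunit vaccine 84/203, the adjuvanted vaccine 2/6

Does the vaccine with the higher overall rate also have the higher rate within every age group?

No

40–64: the protein-subunit vaccine 6/8 = 75.0%, the adjuvanted vaccine 95/142 = 66.9% → the protein-subunit vaccine
65-plus: the protein-subunit vaccine 84/203 = 41.4%, the adjuvanted vaccine 2/6 = 33.3% → the protein-subunit vaccine
Overall: the protein-subunit vaccine 90/211 = 42.7%, the adjuvanted vaccine 97/148 = 65.5% → the adjuvanted vaccine
The protein-subunit vaccine wins each age group but the adjuvanted vaccine wins overall — the comparison reverses. The protein-subunit vaccine's recipients skew toward 65-plus, which has a lower base rate.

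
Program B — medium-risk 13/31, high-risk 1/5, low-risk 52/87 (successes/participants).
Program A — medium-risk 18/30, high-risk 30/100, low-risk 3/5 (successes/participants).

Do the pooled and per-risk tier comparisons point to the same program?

No

Medium-risk: Program B 13/31 = 41.9%, Program A 18/30 = 60.0% → Program A
High-risk: Program B 1/5 = 20.0%, Program A 30/100 = 30.0% → Program A
Low-risk: Program B 52/87 = 59.8%, Program A 3/5 = 60.0% → Program A
Overall: Program B 66/123 = 53.7%, Program A 51/135 = 37.8% → Program B
Program A wins each risk group but Program B wins overall — the comparison reverses. Program A's participants skew toward high-risk, which has a lower base rate.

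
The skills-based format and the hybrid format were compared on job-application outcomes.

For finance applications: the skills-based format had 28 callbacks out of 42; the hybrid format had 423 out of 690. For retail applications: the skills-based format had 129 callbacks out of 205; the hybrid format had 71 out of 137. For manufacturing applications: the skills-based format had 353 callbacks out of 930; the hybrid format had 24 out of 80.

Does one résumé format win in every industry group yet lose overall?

Yes

Finance: the skills-based format 28/42 = 66.7%, the hybrid format 423/690 = 61.3% → the skills-based format
Retail: the skills-based format 129/205 = 62.9%, the hybrid format 71/137 = 51.8% → the skills-based format
Manufacturing: the skills-based format 353/930 = 38.0%, the hybrid format 24/80 = 30.0% → the skills-based format
Overall: the skills-based format 510/1177 = 43.3%, the hybrid format 518/907 = 57.1% → the hybrid format
The skills-based format wins each industry group but the hybrid format wins overall — the comparison reverses. The skills-based format's applications skew toward manufacturing, which has a lower base rate.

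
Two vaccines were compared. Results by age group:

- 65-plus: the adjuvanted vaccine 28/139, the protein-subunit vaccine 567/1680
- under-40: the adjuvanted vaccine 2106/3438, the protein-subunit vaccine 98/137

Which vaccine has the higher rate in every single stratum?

the protein-subunit vaccine

65-plus: the adjuvanted vaccine 28/139 = 20.1%, the protein-subunit vaccine 567/1680 = 33.8% → the protein-subunit vaccine
Under-40: the adjuvanted vaccine 2106/3438 = 61.3%, the protein-subunit vaccine 98/137 = 71.5% → the protein-subunit vaccine
The protein-subunit vaccine has the higher rate in both groups.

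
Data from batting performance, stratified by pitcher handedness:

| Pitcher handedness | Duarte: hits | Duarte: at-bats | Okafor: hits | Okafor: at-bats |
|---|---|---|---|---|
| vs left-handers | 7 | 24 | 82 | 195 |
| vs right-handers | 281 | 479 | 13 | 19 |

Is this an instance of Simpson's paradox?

Yes

Vs left-handers: Duarte 7/24 = 29.2%, Okafor 82/195 = 42.1% → Okafor
Vs right-handers: Duarte 281/479 = 58.7%, Okafor 13/19 = 68.4% → Okafor
Overall: Duarte 288/503 = 57.3%, Okafor 95/214 = 44.4% → Duarte
Okafor wins each pitcher group but Duarte wins overall — the comparison reverses. Okafor's at-bats skew toward vs left-handers, which has a lower base rate.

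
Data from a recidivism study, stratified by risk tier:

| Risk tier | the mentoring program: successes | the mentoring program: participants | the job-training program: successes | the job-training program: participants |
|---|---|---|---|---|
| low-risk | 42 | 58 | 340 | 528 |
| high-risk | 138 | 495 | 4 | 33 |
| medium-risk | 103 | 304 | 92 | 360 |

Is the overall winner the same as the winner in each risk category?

No

Low-risk: the mentoring program 42/58 = 72.4%, the job-training program 340/528 = 64.4% → the mentoring program
High-risk: the mentoring program 138/495 = 27.9%, the job-training program 4/33 = 12.1% → the mentoring program
Medium-risk: the mentoring program 103/304 = 33.9%, the job-training program 92/360 = 25.6% → the mentoring program
Overall: the mentoring program 283/857 = 33.0%, the job-training program 436/921 = 47.3% → the job-training program
The mentoring program wins each risk group but the job-training program wins overall — the comparison reverses. The mentoring program's participants skew toward high-risk, which has a lower base rate.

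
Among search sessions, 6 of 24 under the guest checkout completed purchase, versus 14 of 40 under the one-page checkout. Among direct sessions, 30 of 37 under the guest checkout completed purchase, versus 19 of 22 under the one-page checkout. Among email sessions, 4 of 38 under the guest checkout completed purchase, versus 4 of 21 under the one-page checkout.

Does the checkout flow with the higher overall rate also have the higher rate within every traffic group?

Yes

Search: the guest checkout 6/24 = 25.0%, the one-page checkout 14/40 = 35.0% → the one-page checkout
Direct: the guest checkout 30/37 = 81.1%, the one-page checkout 19/22 = 86.4% → the one-page checkout
Email: the guest checkout 4/38 = 10.5%, the one-page checkout 4/21 = 19.0% → the one-page checkout
Overall: the guest checkout 40/99 = 40.4%, the one-page checkout 37/83 = 44.6% → the one-page checkout
The one-page checkout wins overall and in every traffic group — no reversal.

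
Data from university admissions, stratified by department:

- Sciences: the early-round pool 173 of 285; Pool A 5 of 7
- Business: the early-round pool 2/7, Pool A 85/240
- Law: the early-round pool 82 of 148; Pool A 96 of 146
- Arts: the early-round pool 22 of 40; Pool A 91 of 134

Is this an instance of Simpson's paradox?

Sciences: the early-round pool 173/285 = 60.7%, Pool A 5/7 = 71.4% → Pool A
Business: the early-round pool 2/7 = 28.6%, Pool A 85/240 = 35.4% → Pool A
Law: the early-round pool 82/148 = 55.4%, Pool A 96/146 = 65.8% → Pool A
Arts: the early-round pool 22/40 = 55.0%, Pool A 91/134 = 67.9% → Pool A
Overall: the early-round pool 279/480 = 58.1%, Pool A 277/527 = 52.6% → the early-round pool
Pool A wins each department group but the early-round pool wins overall — the comparison reverses. Pool A's applicants skew toward Business, which has a lower base rate.

Yes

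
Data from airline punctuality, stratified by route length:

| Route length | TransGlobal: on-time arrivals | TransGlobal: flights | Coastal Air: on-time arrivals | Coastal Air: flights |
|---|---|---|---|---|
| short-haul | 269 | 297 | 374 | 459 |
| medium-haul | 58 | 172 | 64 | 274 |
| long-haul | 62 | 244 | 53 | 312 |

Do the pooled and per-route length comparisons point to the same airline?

Short-haul: TransGlobal 269/297 = 90.6%, Coastal Air 374/459 = 81.5% → TransGlobal
Medium-haul: TransGlobal 58/172 = 33.7%, Coastal Air 64/274 = 23.4% → TransGlobal
Long-haul: TransGlobal 62/244 = 25.4%, Coastal Air 53/312 = 17.0% → TransGlobal
Overall: TransGlobal 389/713 = 54.6%, Coastal Air 491/1045 = 47.0% → TransGlobal
TransGlobal wins overall and in every route group — no reversal.

Yes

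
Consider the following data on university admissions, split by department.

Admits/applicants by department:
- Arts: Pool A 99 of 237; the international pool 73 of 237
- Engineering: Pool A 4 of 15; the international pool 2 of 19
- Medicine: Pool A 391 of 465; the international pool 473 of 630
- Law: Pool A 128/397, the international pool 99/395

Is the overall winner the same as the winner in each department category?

Yes

Arts: Pool A 99/237 = 41.8%, the international pool 73/237 = 30.8% → Pool A
Engineering: Pool A 4/15 = 26.7%, the international pool 2/19 = 10.5% → Pool A
Medicine: Pool A 391/465 = 84.1%, the international pool 473/630 = 75.1% → Pool A
Law: Pool A 128/397 = 32.2%, the international pool 99/395 = 25.1% → Pool A
Overall: Pool A 622/1114 = 55.8%, the international pool 647/1281 = 50.5% → Pool A
Pool A wins overall and in every department group — no reversal.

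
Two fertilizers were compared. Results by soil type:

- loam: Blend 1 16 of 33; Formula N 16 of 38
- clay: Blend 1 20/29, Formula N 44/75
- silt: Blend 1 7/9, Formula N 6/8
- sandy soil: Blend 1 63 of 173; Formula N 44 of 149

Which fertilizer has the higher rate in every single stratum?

Loam: Blend 1 16/33 = 48.5%, Formula N 16/38 = 42.1% → Blend 1
Clay: Blend 1 20/29 = 69.0%, Formula N 44/75 = 58.7% → Blend 1
Silt: Blend 1 7/9 = 77.8%, Formula N 6/8 = 75.0% → Blend 1
Sandy soil: Blend 1 63/173 = 36.4%, Formula N 44/149 = 29.5% → Blend 1
Blend 1 has the higher rate in all 4 groups.

Blend 1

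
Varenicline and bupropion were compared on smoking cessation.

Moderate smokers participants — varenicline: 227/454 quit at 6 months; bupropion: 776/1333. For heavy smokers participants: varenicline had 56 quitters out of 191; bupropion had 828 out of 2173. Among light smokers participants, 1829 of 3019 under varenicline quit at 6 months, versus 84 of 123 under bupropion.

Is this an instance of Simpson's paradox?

Moderate smokers: varenicline 227/454 = 50.0%, bupropion 776/1333 = 58.2% → bupropion
Heavy smokers: varenicline 56/191 = 29.3%, bupropion 828/2173 = 38.1% → bupropion
Light smokers: varenicline 1829/3019 = 60.6%, bupropion 84/123 = 68.3% → bupropion
Overall: varenicline 2112/3664 = 57.6%, bupropion 1688/3629 = 46.5% → varenicline
Bupropion wins each dependence group but varenicline wins overall — the comparison reverses. Bupropion's participants skew toward heavy smokers, which has a lower base rate.

Yes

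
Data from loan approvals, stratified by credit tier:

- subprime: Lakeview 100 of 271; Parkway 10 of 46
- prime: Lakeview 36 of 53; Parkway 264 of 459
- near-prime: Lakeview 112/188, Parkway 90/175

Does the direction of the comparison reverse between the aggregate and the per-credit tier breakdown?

Subprime: Lakeview 100/271 = 36.9%, Parkway 10/46 = 21.7% → Lakeview
Prime: Lakeview 36/53 = 67.9%, Parkway 264/459 = 57.5% → Lakeview
Near-prime: Lakeview 112/188 = 59.6%, Parkway 90/175 = 51.4% → Lakeview
Overall: Lakeview 248/512 = 48.4%, Parkway 364/680 = 53.5% → Parkway
Lakeview wins each credit group but Parkway wins overall — the comparison reverses. Lakeview's applications skew toward subprime, which has a lower base rate.

Yes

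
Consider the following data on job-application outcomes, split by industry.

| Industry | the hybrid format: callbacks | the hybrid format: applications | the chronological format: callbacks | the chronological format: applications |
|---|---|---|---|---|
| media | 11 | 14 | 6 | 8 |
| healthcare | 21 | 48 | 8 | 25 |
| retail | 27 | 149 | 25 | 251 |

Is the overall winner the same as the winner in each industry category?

Yes

Media: the hybrid format 11/14 = 78.6%, the chronological format 6/8 = 75.0% → the hybrid format
Healthcare: the hybrid format 21/48 = 43.8%, the chronological format 8/25 = 32.0% → the hybrid format
Retail: the hybrid format 27/149 = 18.1%, the chronological format 25/251 = 10.0% → the hybrid format
Overall: the hybrid format 59/211 = 28.0%, the chronological format 39/284 = 13.7% → the hybrid format
The hybrid format wins overall and in every industry group — no reversal.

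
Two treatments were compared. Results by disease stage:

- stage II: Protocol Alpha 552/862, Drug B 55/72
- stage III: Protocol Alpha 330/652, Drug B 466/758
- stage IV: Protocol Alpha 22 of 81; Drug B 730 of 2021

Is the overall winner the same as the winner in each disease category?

No

Stage II: Protocol Alpha 552/862 = 64.0%, Drug B 55/72 = 76.4% → Drug B
Stage III: Protocol Alpha 330/652 = 50.6%, Drug B 466/758 = 61.5% → Drug B
Stage IV: Protocol Alpha 22/81 = 27.2%, Drug B 730/2021 = 36.1% → Drug B
Overall: Protocol Alpha 904/1595 = 56.7%, Drug B 1251/2851 = 43.9% → Protocol Alpha
Drug B wins each disease group but Protocol Alpha wins overall — the comparison reverses. Drug B's patients skew toward stage IV, which has a lower base rate.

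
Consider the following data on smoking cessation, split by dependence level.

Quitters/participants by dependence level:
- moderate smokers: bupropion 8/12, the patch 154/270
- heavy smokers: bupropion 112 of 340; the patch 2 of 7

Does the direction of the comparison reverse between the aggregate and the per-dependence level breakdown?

Moderate smokers: bupropion 8/12 = 66.7%, the patch 154/270 = 57.0% → bupropion
Heavy smokers: bupropion 112/340 = 32.9%, the patch 2/7 = 28.6% → bupropion
Overall: bupropion 120/352 = 34.1%, the patch 156/277 = 56.3% → the patch
Bupropion wins each dependence group but the patch wins overall — the comparison reverses. Bupropion's participants skew toward heavy smokers, which has a lower base rate.

Yes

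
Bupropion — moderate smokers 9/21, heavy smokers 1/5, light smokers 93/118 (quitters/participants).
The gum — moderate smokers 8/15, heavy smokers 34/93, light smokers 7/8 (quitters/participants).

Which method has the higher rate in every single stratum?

the gum

Moderate smokers: bupropion 9/21 = 42.9%, the gum 8/15 = 53.3% → the gum
Heavy smokers: bupropion 1/5 = 20.0%, the gum 34/93 = 36.6% → the gum
Light smokers: bupropion 93/118 = 78.8%, the gum 7/8 = 87.5% → the gum
The gum has the higher rate in all 3 groups.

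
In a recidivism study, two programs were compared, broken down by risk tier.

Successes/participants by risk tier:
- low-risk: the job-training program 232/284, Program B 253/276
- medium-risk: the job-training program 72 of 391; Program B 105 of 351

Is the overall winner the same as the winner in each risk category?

Yes

Low-risk: the job-training program 232/284 = 81.7%, Program B 253/276 = 91.7% → Program B
Medium-risk: the job-training program 72/391 = 18.4%, Program B 105/351 = 29.9% → Program B
Overall: the job-training program 304/675 = 45.0%, Program B 358/627 = 57.1% → Program B
Program B wins overall and in every risk group — no reversal.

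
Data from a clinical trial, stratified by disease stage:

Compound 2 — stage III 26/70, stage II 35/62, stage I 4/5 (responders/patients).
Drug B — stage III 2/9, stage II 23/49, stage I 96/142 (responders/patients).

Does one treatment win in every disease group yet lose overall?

Yes

Stage III: Compound 2 26/70 = 37.1%, Drug B 2/9 = 22.2% → Compound 2
Stage II: Compound 2 35/62 = 56.5%, Drug B 23/49 = 46.9% → Compound 2
Stage I: Compound 2 4/5 = 80.0%, Drug B 96/142 = 67.6% → Compound 2
Overall: Compound 2 65/137 = 47.4%, Drug B 121/200 = 60.5% → Drug B
Compound 2 wins each disease group but Drug B wins overall — the comparison reverses. Compound 2's patients skew toward stage III, which has a lower base rate.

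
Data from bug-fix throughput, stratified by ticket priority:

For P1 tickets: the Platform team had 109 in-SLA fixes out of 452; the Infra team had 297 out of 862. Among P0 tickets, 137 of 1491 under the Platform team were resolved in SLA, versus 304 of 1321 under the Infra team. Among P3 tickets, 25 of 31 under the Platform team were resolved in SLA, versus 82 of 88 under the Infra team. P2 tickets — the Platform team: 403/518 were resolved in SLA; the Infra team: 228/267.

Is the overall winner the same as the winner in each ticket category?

P1: the Platform team 109/452 = 24.1%, the Infra team 297/862 = 34.5% → the Infra team
P0: the Platform team 137/1491 = 9.2%, the Infra team 304/1321 = 23.0% → the Infra team
P3: the Platform team 25/31 = 80.6%, the Infra team 82/88 = 93.2% → the Infra team
P2: the Platform team 403/518 = 77.8%, the Infra team 228/267 = 85.4% → the Infra team
Overall: the Platform team 674/2492 = 27.0%, the Infra team 911/2538 = 35.9% → the Infra team
The Infra team wins overall and in every ticket group — no reversal.

Yes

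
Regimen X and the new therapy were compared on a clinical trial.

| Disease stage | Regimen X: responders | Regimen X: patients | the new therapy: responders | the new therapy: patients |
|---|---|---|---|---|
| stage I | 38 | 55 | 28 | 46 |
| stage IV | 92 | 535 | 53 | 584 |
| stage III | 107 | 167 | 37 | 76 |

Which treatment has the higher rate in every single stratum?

Regimen X

Stage I: Regimen X 38/55 = 69.1%, the new therapy 28/46 = 60.9% → Regimen X
Stage IV: Regimen X 92/535 = 17.2%, the new therapy 53/584 = 9.1% → Regimen X
Stage III: Regimen X 107/167 = 64.1%, the new therapy 37/76 = 48.7% → Regimen X
Regimen X has the higher rate in all 3 groups.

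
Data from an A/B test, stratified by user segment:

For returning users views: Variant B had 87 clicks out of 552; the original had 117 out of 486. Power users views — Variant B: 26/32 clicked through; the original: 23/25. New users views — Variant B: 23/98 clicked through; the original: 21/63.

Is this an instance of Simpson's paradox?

No

Returning users: Variant B 87/552 = 15.8%, the original 117/486 = 24.1% → the original
Power users: Variant B 26/32 = 81.2%, the original 23/25 = 92.0% → the original
New users: Variant B 23/98 = 23.5%, the original 21/63 = 33.3% → the original
Overall: Variant B 136/682 = 19.9%, the original 161/574 = 28.0% → the original
The original wins overall and in every user group — no reversal.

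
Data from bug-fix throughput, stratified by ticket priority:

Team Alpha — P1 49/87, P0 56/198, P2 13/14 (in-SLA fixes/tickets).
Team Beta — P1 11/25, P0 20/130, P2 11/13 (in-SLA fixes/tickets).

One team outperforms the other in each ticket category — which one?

Team Alpha

P1: Team Alpha 49/87 = 56.3%, Team Beta 11/25 = 44.0% → Team Alpha
P0: Team Alpha 56/198 = 28.3%, Team Beta 20/130 = 15.4% → Team Alpha
P2: Team Alpha 13/14 = 92.9%, Team Beta 11/13 = 84.6% → Team Alpha
Team Alpha has the higher rate in all 3 groups.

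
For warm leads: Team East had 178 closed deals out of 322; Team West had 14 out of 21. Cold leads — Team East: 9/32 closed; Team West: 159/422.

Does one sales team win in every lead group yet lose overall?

Yes

Warm: Team East 178/322 = 55.3%, Team West 14/21 = 66.7% → Team West
Cold: Team East 9/32 = 28.1%, Team West 159/422 = 37.7% → Team West
Overall: Team East 187/354 = 52.8%, Team West 173/443 = 39.1% → Team East
Team West wins each lead group but Team East wins overall — the comparison reverses. Team West's leads skew toward cold, which has a lower base rate.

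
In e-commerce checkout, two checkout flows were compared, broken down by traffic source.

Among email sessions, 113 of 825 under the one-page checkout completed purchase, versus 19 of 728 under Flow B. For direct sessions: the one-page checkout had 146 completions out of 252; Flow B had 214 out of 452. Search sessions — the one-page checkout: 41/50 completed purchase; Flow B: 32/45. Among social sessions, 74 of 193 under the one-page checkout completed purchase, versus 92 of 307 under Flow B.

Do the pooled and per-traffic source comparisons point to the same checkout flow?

Yes

Email: the one-page checkout 113/825 = 13.7%, Flow B 19/728 = 2.6% → the one-page checkout
Direct: the one-page checkout 146/252 = 57.9%, Flow B 214/452 = 47.3% → the one-page checkout
Search: the one-page checkout 41/50 = 82.0%, Flow B 32/45 = 71.1% → the one-page checkout
Social: the one-page checkout 74/193 = 38.3%, Flow B 92/307 = 30.0% → the one-page checkout
Overall: the one-page checkout 374/1320 = 28.3%, Flow B 357/1532 = 23.3% → the one-page checkout
The one-page checkout wins overall and in every traffic group — no reversal.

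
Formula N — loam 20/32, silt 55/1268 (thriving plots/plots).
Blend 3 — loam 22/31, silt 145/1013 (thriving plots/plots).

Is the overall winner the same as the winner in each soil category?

Yes

Loam: Formula N 20/32 = 62.5%, Blend 3 22/31 = 71.0% → Blend 3
Silt: Formula N 55/1268 = 4.3%, Blend 3 145/1013 = 14.3% → Blend 3
Overall: Formula N 75/1300 = 5.8%, Blend 3 167/1044 = 16.0% → Blend 3
Blend 3 wins overall and in every soil group — no reversal.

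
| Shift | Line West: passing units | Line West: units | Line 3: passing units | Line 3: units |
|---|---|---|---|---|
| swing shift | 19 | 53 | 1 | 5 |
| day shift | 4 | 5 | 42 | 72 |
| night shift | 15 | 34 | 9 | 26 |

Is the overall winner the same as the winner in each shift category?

Swing shift: Line West 19/53 = 35.8%, Line 3 1/5 = 20.0% → Line West
Day shift: Line West 4/5 = 80.0%, Line 3 42/72 = 58.3% → Line West
Night shift: Line West 15/34 = 44.1%, Line 3 9/26 = 34.6% → Line West
Overall: Line West 38/92 = 41.3%, Line 3 52/103 = 50.5% → Line 3
Line West wins each shift group but Line 3 wins overall — the comparison reverses. Line West's units skew toward swing shift, which has a lower base rate.

No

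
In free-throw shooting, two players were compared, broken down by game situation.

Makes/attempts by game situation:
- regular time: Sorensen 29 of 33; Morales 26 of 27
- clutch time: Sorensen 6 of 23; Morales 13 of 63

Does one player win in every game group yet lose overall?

No

Regular time: Sorensen 29/33 = 87.9%, Morales 26/27 = 96.3% → Morales
Clutch time: Sorensen 6/23 = 26.1%, Morales 13/63 = 20.6% → Sorensen
Overall: Sorensen 35/56 = 62.5%, Morales 39/90 = 43.3% → Sorensen
Neither sweeps: Sorensen wins 1 of 2 groups, Morales wins 1. Sorensen wins overall but not every group — no Simpson reversal.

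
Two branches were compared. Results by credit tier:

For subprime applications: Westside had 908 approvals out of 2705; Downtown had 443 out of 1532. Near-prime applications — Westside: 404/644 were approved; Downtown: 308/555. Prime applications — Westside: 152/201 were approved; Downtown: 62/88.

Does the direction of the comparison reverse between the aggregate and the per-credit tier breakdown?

No

Subprime: Westside 908/2705 = 33.6%, Downtown 443/1532 = 28.9% → Westside
Near-prime: Westside 404/644 = 62.7%, Downtown 308/555 = 55.5% → Westside
Prime: Westside 152/201 = 75.6%, Downtown 62/88 = 70.5% → Westside
Overall: Westside 1464/3550 = 41.2%, Downtown 813/2175 = 37.4% → Westside
Westside wins overall and in every credit group — no reversal.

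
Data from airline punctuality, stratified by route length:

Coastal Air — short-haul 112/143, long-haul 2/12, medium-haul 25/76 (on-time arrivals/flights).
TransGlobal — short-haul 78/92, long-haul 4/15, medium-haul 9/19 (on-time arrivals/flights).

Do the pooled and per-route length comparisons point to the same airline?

Short-haul: Coastal Air 112/143 = 78.3%, TransGlobal 78/92 = 84.8% → TransGlobal
Long-haul: Coastal Air 2/12 = 16.7%, TransGlobal 4/15 = 26.7% → TransGlobal
Medium-haul: Coastal Air 25/76 = 32.9%, TransGlobal 9/19 = 47.4% → TransGlobal
Overall: Coastal Air 139/231 = 60.2%, TransGlobal 91/126 = 72.2% → TransGlobal
TransGlobal wins overall and in every route group — no reversal.

Yes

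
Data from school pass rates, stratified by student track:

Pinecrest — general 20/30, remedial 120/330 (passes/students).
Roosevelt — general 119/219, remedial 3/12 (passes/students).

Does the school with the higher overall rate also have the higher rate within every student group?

No

General: Pinecrest 20/30 = 66.7%, Roosevelt 119/219 = 54.3% → Pinecrest
Remedial: Pinecrest 120/330 = 36.4%, Roosevelt 3/12 = 25.0% → Pinecrest
Overall: Pinecrest 140/360 = 38.9%, Roosevelt 122/231 = 52.8% → Roosevelt
Pinecrest wins each student group but Roosevelt wins overall — the comparison reverses. Pinecrest's students skew toward remedial, which has a lower base rate.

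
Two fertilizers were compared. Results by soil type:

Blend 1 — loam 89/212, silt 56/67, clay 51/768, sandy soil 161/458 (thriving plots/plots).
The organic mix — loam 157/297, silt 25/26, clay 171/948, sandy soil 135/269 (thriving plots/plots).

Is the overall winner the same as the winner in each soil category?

Yes

Loam: Blend 1 89/212 = 42.0%, the organic mix 157/297 = 52.9% → the organic mix
Silt: Blend 1 56/67 = 83.6%, the organic mix 25/26 = 96.2% → the organic mix
Clay: Blend 1 51/768 = 6.6%, the organic mix 171/948 = 18.0% → the organic mix
Sandy soil: Blend 1 161/458 = 35.2%, the organic mix 135/269 = 50.2% → the organic mix
Overall: Blend 1 357/1505 = 23.7%, the organic mix 488/1540 = 31.7% → the organic mix
The organic mix wins overall and in every soil group — no reversal.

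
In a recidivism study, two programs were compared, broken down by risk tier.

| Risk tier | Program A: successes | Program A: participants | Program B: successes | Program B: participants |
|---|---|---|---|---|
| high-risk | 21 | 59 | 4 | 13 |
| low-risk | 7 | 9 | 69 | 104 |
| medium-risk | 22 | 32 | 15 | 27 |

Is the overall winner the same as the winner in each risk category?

No

High-risk: Program A 21/59 = 35.6%, Program B 4/13 = 30.8% → Program A
Low-risk: Program A 7/9 = 77.8%, Program B 69/104 = 66.3% → Program A
Medium-risk: Program A 22/32 = 68.8%, Program B 15/27 = 55.6% → Program A
Overall: Program A 50/100 = 50.0%, Program B 88/144 = 61.1% → Program B
Program A wins each risk group but Program B wins overall — the comparison reverses. Program A's participants skew toward high-risk, which has a lower base rate.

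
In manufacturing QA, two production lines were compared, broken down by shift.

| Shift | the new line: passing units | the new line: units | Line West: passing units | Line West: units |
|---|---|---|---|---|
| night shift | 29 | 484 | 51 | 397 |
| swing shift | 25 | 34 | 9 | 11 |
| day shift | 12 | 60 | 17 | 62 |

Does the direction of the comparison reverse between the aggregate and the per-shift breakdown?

No

Night shift: the new line 29/484 = 6.0%, Line West 51/397 = 12.8% → Line West
Swing shift: the new line 25/34 = 73.5%, Line West 9/11 = 81.8% → Line West
Day shift: the new line 12/60 = 20.0%, Line West 17/62 = 27.4% → Line West
Overall: the new line 66/578 = 11.4%, Line West 77/470 = 16.4% → Line West
Line West wins overall and in every shift group — no reversal.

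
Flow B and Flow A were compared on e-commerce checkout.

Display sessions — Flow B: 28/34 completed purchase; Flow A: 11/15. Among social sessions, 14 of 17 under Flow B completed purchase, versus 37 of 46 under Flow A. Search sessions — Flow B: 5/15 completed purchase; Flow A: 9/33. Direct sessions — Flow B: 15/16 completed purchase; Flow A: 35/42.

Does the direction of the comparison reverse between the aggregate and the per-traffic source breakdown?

No

Display: Flow B 28/34 = 82.4%, Flow A 11/15 = 73.3% → Flow B
Social: Flow B 14/17 = 82.4%, Flow A 37/46 = 80.4% → Flow B
Search: Flow B 5/15 = 33.3%, Flow A 9/33 = 27.3% → Flow B
Direct: Flow B 15/16 = 93.8%, Flow A 35/42 = 83.3% → Flow B
Overall: Flow B 62/82 = 75.6%, Flow A 92/136 = 67.6% → Flow B
Flow B wins overall and in every traffic group — no reversal.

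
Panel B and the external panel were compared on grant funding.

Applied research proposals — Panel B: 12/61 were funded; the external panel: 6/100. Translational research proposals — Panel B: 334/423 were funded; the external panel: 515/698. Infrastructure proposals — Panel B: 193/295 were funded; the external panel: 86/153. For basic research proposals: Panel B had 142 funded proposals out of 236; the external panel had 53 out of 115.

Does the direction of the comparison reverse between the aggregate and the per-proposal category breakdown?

No

Applied research: Panel B 12/61 = 19.7%, the external panel 6/100 = 6.0% → Panel B
Translational research: Panel B 334/423 = 79.0%, the external panel 515/698 = 73.8% → Panel B
Infrastructure: Panel B 193/295 = 65.4%, the external panel 86/153 = 56.2% → Panel B
Basic research: Panel B 142/236 = 60.2%, the external panel 53/115 = 46.1% → Panel B
Overall: Panel B 681/1015 = 67.1%, the external panel 660/1066 = 61.9% → Panel B
Panel B wins overall and in every proposal group — no reversal.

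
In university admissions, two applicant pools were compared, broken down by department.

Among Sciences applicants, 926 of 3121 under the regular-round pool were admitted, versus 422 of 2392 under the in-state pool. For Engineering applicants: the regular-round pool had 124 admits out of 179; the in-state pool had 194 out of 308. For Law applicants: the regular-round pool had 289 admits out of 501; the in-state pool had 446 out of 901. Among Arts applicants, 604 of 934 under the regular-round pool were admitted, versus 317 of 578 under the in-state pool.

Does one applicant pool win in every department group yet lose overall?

Sciences: the regular-round pool 926/3121 = 29.7%, the in-state pool 422/2392 = 17.6% → the regular-round pool
Engineering: the regular-round pool 124/179 = 69.3%, the in-state pool 194/308 = 63.0% → the regular-round pool
Law: the regular-round pool 289/501 = 57.7%, the in-state pool 446/901 = 49.5% → the regular-round pool
Arts: the regular-round pool 604/934 = 64.7%, the in-state pool 317/578 = 54.8% → the regular-round pool
Overall: the regular-round pool 1943/4735 = 41.0%, the in-state pool 1379/4179 = 33.0% → the regular-round pool
The regular-round pool wins overall and in every department group — no reversal.

No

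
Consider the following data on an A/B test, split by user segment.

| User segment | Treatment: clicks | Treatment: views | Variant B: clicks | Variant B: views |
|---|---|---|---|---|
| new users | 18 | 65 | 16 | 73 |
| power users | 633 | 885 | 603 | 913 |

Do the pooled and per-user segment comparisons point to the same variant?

Yes

New users: Treatment 18/65 = 27.7%, Variant B 16/73 = 21.9% → Treatment
Power users: Treatment 633/885 = 71.5%, Variant B 603/913 = 66.0% → Treatment
Overall: Treatment 651/950 = 68.5%, Variant B 619/986 = 62.8% → Treatment
Treatment wins overall and in every user group — no reversal.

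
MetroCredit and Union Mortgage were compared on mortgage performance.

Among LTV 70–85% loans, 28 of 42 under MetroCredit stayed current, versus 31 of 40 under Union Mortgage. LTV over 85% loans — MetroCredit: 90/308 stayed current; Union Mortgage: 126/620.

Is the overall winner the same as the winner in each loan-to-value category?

LTV 70–85%: MetroCredit 28/42 = 66.7%, Union Mortgage 31/40 = 77.5% → Union Mortgage
LTV over 85%: MetroCredit 90/308 = 29.2%, Union Mortgage 126/620 = 20.3% → MetroCredit
Overall: MetroCredit 118/350 = 33.7%, Union Mortgage 157/660 = 23.8% → MetroCredit
Neither sweeps: MetroCredit wins 1 of 2 groups, Union Mortgage wins 1. MetroCredit wins overall but not every group — no Simpson reversal.

No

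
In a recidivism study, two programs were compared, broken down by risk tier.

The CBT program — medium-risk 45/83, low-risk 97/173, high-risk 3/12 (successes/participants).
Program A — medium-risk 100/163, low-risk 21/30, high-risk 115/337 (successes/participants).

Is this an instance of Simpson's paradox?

Yes

Medium-risk: the CBT program 45/83 = 54.2%, Program A 100/163 = 61.3% → Program A
Low-risk: the CBT program 97/173 = 56.1%, Program A 21/30 = 70.0% → Program A
High-risk: the CBT program 3/12 = 25.0%, Program A 115/337 = 34.1% → Program A
Overall: the CBT program 145/268 = 54.1%, Program A 236/530 = 44.5% → the CBT program
Program A wins each risk group but the CBT program wins overall — the comparison reverses. Program A's participants skew toward high-risk, which has a lower base rate.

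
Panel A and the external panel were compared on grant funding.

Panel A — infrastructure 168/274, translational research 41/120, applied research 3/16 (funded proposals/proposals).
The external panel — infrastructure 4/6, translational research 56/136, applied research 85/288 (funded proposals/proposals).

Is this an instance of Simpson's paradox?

Infrastructure: Panel A 168/274 = 61.3%, the external panel 4/6 = 66.7% → the external panel
Translational research: Panel A 41/120 = 34.2%, the external panel 56/136 = 41.2% → the external panel
Applied research: Panel A 3/16 = 18.8%, the external panel 85/288 = 29.5% → the external panel
Overall: Panel A 212/410 = 51.7%, the external panel 145/430 = 33.7% → Panel A
The external panel wins each proposal group but Panel A wins overall — the comparison reverses. The external panel's proposals skew toward applied research, which has a lower base rate.

Yes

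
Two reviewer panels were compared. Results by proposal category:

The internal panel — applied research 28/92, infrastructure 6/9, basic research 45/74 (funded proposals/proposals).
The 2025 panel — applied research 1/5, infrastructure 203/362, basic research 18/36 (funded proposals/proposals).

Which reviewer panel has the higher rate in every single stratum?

Applied research: the internal panel 28/92 = 30.4%, the 2025 panel 1/5 = 20.0% → the internal panel
Infrastructure: the internal panel 6/9 = 66.7%, the 2025 panel 203/362 = 56.1% → the internal panel
Basic research: the internal panel 45/74 = 60.8%, the 2025 panel 18/36 = 50.0% → the internal panel
The internal panel has the higher rate in all 3 groups.

the internal panel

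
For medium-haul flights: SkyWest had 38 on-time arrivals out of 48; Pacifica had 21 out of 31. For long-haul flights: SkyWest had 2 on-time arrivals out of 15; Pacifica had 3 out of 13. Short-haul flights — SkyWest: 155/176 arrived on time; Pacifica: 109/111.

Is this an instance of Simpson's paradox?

Medium-haul: SkyWest 38/48 = 79.2%, Pacifica 21/31 = 67.7% → SkyWest
Long-haul: SkyWest 2/15 = 13.3%, Pacifica 3/13 = 23.1% → Pacifica
Short-haul: SkyWest 155/176 = 88.1%, Pacifica 109/111 = 98.2% → Pacifica
Overall: SkyWest 195/239 = 81.6%, Pacifica 133/155 = 85.8% → Pacifica
Neither sweeps: SkyWest wins 1 of 3 groups, Pacifica wins 2. Pacifica wins overall but not every group — no Simpson reversal.

No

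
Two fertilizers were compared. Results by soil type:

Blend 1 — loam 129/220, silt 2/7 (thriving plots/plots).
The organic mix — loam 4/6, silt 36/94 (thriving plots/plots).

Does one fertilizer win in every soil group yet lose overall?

Yes

Loam: Blend 1 129/220 = 58.6%, the organic mix 4/6 = 66.7% → the organic mix
Silt: Blend 1 2/7 = 28.6%, the organic mix 36/94 = 38.3% → the organic mix
Overall: Blend 1 131/227 = 57.7%, the organic mix 40/100 = 40.0% → Blend 1
The organic mix wins each soil group but Blend 1 wins overall — the comparison reverses. The organic mix's plots skew toward silt, which has a lower base rate.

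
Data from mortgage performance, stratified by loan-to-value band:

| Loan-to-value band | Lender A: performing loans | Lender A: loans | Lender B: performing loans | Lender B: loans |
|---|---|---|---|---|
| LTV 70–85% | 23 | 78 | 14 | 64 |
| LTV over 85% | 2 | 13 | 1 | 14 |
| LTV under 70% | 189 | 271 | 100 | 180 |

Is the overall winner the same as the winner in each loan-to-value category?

Yes

LTV 70–85%: Lender A 23/78 = 29.5%, Lender B 14/64 = 21.9% → Lender A
LTV over 85%: Lender A 2/13 = 15.4%, Lender B 1/14 = 7.1% → Lender A
LTV under 70%: Lender A 189/271 = 69.7%, Lender B 100/180 = 55.6% → Lender A
Overall: Lender A 214/362 = 59.1%, Lender B 115/258 = 44.6% → Lender A
Lender A wins overall and in every loan-to-value group — no reversal.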